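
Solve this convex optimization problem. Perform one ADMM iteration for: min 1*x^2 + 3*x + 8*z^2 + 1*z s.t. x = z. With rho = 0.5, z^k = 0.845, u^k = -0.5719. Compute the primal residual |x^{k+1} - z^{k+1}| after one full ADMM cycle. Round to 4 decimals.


ADMM iteration with rho = 0.5, z^k = 0.845, u^k = -0.5719
Step 1: x-update.
Minimize 1*x^2 + 3*x + (0.5/2)*(x - 0.845 - 0.5719)^2
FOC: (2*1 + 0.5)*x = -3 + 0.5*(0.845 + 0.5719)
x^{k+1} = -0.9166
Step 2: z-update.
Minimize 8*z^2 + 1*z + (0.5/2)*(-0.9166 - z - 0.5719)^2
FOC: (2*8 + 0.5)*z = -1 + 0.5*(-0.9166 - 0.5719)
z^{k+1} = -0.1057
Step 3: u-update.
u^{k+1} = -0.5719 - 0.9166 + 0.1057 = -1.3828
Step 4: Primal residual = |-0.9166 + 0.1057| = 0.8109


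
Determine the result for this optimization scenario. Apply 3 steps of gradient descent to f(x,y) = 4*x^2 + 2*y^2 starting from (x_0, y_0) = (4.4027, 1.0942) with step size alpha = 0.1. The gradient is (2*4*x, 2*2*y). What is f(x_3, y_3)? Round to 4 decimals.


Gradient descent on f(x,y) = 4*x^2 + 2*y^2.
Starting point: (4.4027, 1.0942), alpha = 0.1
Step 1: grad_x = 2*4*4.4027 = 35.2216, grad_y = 2*2*1.0942 = 4.3768
  x_1 = 4.4027 - 0.1*35.2216 = 0.8805
  y_1 = 1.0942 - 0.1*4.3768 = 0.6565
Step 2: grad_x = 2*4*0.8805 = 7.0443, grad_y = 2*2*0.6565 = 2.6261
  x_2 = 0.8805 - 0.1*7.0443 = 0.1761
  y_2 = 0.6565 - 0.1*2.6261 = 0.3939
Step 3: grad_x = 2*4*0.1761 = 1.4089, grad_y = 2*2*0.3939 = 1.5756
  x_3 = 0.1761 - 0.1*1.4089 = 0.0352
  y_3 = 0.3939 - 0.1*1.5756 = 0.2363
f(0.0352, 0.2363) = 4*0.0352^2 + 2*0.2363^2 = 0.1167


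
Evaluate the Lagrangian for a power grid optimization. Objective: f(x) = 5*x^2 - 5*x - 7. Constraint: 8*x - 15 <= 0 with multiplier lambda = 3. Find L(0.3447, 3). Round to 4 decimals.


Step 1: Evaluate f(x).
f(0.3447) = 5*0.3447^2 - 5*0.3447 - 7 = -8.1294
Step 2: Evaluate g(x).
g(0.3447) = 8*0.3447 - 15 = -12.2424
Step 3: Compute Lagrangian.
L = -8.1294 + 3*-12.2424 = -44.8566


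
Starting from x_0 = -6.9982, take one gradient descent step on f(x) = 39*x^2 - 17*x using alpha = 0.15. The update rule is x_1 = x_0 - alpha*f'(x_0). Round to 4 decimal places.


We compute the gradient at x_0 and apply the update.
f'(x) = 78*x - 17
f'(-6.9982) = 78*-6.9982 - 17 = -562.8596
x_1 = -6.9982 - 0.15*-562.8596 = 77.4307


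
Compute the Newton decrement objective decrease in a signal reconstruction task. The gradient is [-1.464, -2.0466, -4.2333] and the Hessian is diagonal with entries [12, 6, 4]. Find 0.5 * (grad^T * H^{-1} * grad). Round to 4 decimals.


Step 1: H is diagonal, so H^(-1) * g = [-0.122, -0.3411, -1.0583].
Step 2: g^T H^(-1) g = sum_i g_i^2 / H_ii
  = (-1.464)^2/12 + (-2.0466)^2/6 + (-4.2333)^2/4
  = 0.1786 + 0.6981 + 4.4802 = 5.3569
Step 3: Objective decrease = 0.5 * g^T H^(-1) g = 2.6785


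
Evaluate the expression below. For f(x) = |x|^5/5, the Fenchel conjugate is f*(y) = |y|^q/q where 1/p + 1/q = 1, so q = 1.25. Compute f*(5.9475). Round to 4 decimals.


The conjugate exponent q satisfies 1/p + 1/q = 1.
p = 5, so q = 5/(5 - 1) = 1.25
|y|^q = 5.9475^1.25 = 9.2879
f*(5.9475) = 9.2879 / 1.25 = 7.4303


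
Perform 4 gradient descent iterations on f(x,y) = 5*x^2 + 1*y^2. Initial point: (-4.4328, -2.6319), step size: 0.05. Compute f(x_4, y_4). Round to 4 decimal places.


Gradient descent on f(x,y) = 5*x^2 + 1*y^2.
Starting point: (-4.4328, -2.6319), alpha = 0.05
Step 1: grad_x = 2*5*-4.4328 = -44.328, grad_y = 2*1*-2.6319 = -5.2638
  x_1 = -4.4328 - 0.05*-44.328 = -2.2164
  y_1 = -2.6319 - 0.05*-5.2638 = -2.3687
Step 2: grad_x = 2*5*-2.2164 = -22.164, grad_y = 2*1*-2.3687 = -4.7374
  x_2 = -2.2164 - 0.05*-22.164 = -1.1082
  y_2 = -2.3687 - 0.05*-4.7374 = -2.1318
Step 3: grad_x = 2*5*-1.1082 = -11.082, grad_y = 2*1*-2.1318 = -4.2637
  x_3 = -1.1082 - 0.05*-11.082 = -0.5541
  y_3 = -2.1318 - 0.05*-4.2637 = -1.9187
Step 4: grad_x = 2*5*-0.5541 = -5.541, grad_y = 2*1*-1.9187 = -3.8373
  x_4 = -0.5541 - 0.05*-5.541 = -0.2771
  y_4 = -1.9187 - 0.05*-3.8373 = -1.7268
f(-0.2771, -1.7268) = 5*(-0.2771)^2 + 1*(-1.7268)^2 = 3.3656


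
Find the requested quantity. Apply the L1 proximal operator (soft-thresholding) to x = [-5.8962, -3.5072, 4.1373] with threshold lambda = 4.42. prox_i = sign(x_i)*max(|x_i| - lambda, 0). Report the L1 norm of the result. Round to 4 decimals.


Soft-thresholding with lambda = 4.42:
prox(-5.8962) = sign(-5.8962)*max(|-5.8962| - 4.42, 0) = -1.4762
prox(-3.5072) = sign(-3.5072)*max(|-3.5072| - 4.42, 0) = 0.0
prox(4.1373) = sign(4.1373)*max(|4.1373| - 4.42, 0) = 0.0
prox(x) = [-1.4762, 0.0, 0.0]
||prox(x)||_1 = 1.4762 + 0.0 + 0.0 = 1.4762


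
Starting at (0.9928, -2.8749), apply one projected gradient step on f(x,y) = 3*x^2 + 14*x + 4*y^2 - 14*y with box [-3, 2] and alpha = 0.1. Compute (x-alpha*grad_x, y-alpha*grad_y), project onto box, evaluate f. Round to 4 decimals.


Step 1: Compute gradient at (0.9928, -2.8749).
grad_x = 2*3*0.9928 + 14 = 19.9568
grad_y = 2*4*-2.8749 - 14 = -36.9992
Step 2: Gradient step.
x_raw = 0.9928 - 0.1*19.9568 = -1.0029
y_raw = -2.8749 - 0.1*-36.9992 = 0.825
Step 3: Project onto [-3, 2].
x_proj = clip(-1.0029) = -1.0029
y_proj = clip(0.825) = 0.825
Step 4: Evaluate f.
f(-1.0029, 0.825) = -19.8507


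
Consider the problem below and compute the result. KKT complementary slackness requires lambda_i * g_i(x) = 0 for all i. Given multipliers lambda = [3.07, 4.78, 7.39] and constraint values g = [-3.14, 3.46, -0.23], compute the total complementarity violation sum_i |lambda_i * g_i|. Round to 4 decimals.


KKT complementary slackness check:
lambda_1 * g_1 = 3.07 * -3.14 = -9.6398
lambda_2 * g_2 = 4.78 * 3.46 = 16.5388
lambda_3 * g_3 = 7.39 * -0.23 = -1.6997
Total violation = 9.6398 + 16.5388 + 1.6997 = 27.8783


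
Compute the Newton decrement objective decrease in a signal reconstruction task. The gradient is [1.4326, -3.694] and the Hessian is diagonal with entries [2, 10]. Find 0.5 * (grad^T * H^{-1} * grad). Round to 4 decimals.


Step 1: H is diagonal, so H^(-1) * g = [0.7163, -0.3694].
Step 2: g^T H^(-1) g = sum_i g_i^2 / H_ii
  = (1.4326)^2/2 + (-3.694)^2/10
  = 1.0262 + 1.3646 = 2.3907
Step 3: Objective decrease = 0.5 * g^T H^(-1) g = 1.1954


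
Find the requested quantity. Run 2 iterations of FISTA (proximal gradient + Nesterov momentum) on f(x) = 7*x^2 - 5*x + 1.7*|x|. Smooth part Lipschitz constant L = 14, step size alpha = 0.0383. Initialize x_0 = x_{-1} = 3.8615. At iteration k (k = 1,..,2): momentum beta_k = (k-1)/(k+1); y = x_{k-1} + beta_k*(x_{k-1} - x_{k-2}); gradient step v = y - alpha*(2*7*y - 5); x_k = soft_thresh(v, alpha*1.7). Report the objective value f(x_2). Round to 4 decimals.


FISTA on f(x) = 7*x^2 - 5*x + 1.7*|x|
L = 14, alpha = 0.0383
Iteration 1: beta = 0.0, y = 3.8615 + 0.0*(3.8615 - 3.8615) = 3.8615
  grad(y) = 49.061, v = y - alpha*grad = 1.9825
  prox(v) = soft_thresh(1.9825, 0.0651) = 1.9174
Iteration 2: beta = 0.3333, y = 1.9174 + 0.3333*(1.9174 - 3.8615) = 1.2693
  grad(y) = 12.7703, v = y - alpha*grad = 0.7802
  prox(v) = soft_thresh(0.7802, 0.0651) = 0.7151
f(x_2) = 7*0.7151^2 - 5*0.7151 + 1.7*|0.7151| = 1.2197


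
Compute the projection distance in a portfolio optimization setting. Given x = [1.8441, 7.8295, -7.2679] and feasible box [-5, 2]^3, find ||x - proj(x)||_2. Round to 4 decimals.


Project each component onto [-5, 2].
clip(1.8441) = 1.8441, clip(7.8295) = 2.0, clip(-7.2679) = -5.0
Projection = [1.8441, 2.0, -5.0]
Squared diffs: [0.0, 33.9831, 5.1434]
Distance = sqrt(39.1265) = 6.2551


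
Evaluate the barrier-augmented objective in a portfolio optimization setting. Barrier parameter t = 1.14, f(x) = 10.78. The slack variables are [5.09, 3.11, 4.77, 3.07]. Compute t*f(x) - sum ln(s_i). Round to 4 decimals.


Step 1: Compute log-barrier.
ln values: [1.6273, 1.1346, 1.5623, 1.1217]
phi = -(1.6273 + 1.1346 + 1.5623 + 1.1217) = -5.4459
Step 2: Compute augmented objective.
t*f(x) = 1.14*10.78 = 12.2892
Total = 12.2892 - 5.4459 = 6.8433


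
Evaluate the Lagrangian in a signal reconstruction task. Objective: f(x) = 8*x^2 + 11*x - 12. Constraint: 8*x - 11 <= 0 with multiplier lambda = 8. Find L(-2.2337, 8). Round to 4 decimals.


Step 1: Evaluate f(x).
f(-2.2337) = 8*(-2.2337)^2 + 11*(-2.2337) - 12 = 3.3446
Step 2: Evaluate g(x).
g(-2.2337) = 8*-2.2337 - 11 = -28.8696
Step 3: Compute Lagrangian.
L = 3.3446 + 8*-28.8696 = -227.6122


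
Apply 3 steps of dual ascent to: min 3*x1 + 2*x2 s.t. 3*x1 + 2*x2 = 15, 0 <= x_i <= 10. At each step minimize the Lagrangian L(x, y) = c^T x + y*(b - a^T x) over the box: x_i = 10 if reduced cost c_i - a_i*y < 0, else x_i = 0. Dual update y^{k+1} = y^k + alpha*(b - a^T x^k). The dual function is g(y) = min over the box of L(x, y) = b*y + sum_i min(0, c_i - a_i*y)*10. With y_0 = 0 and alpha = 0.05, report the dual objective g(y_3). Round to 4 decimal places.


Dual ascent for LP: min 3*x1 + 2*x2, 3*x1 + 2*x2 = 15, 0 <= x_i <= 10
Step 1: y^k = 0.0, reduced costs: (3.0, 2.0)
  x^k = (0.0, 0.0), subgradient = b - a^T x = 15.0
  y^{k+1} = 0.0 + 0.05*15.0 = 0.75
Step 2: y^k = 0.75, reduced costs: (0.75, 0.5)
  x^k = (0.0, 0.0), subgradient = b - a^T x = 15.0
  y^{k+1} = 0.75 + 0.05*15.0 = 1.5
Step 3: y^k = 1.5, reduced costs: (-1.5, -1.0)
  x^k = (10.0, 10.0), subgradient = b - a^T x = -35.0
  y^{k+1} = 1.5 + 0.05*-35.0 = -0.25
Dual objective at y_3 = -0.25: reduced costs (3.75, 2.5), box minimizer x = (0.0, 0.0)
g(y_3) = b*y + (c1 - a1*y)*x1 + (c2 - a2*y)*x2 = 15*(-0.25) + 3.75*0.0 + 2.5*0.0 = -3.75 + 0.0 + 0.0 = -3.75


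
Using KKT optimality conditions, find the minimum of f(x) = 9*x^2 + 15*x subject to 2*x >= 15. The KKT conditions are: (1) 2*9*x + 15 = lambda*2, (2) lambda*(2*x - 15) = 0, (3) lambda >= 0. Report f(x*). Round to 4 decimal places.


Step 1: Try lambda = 0 (constraint inactive).
x_unc = -15/(2*9) = -0.8333
Check: 2*-0.8333 = -1.6666 < 15 -- violated!
Step 2: Constraint must be active: 2*x = 15
x* = 15/2 = 7.5
lambda = (2*9*7.5 + 15)/2 = 75.0
Step 3: Compute optimal value.
f(x*) = 9*7.5^2 + 15*7.5 = 618.75


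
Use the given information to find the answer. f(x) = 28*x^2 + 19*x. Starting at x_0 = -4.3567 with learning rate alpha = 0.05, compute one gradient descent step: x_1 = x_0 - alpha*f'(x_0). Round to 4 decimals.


We compute the gradient at x_0 and apply the update.
f'(x) = 56*x + 19
f'(-4.3567) = 56*-4.3567 + 19 = -224.9752
x_1 = -4.3567 - 0.05*-224.9752 = 6.8921


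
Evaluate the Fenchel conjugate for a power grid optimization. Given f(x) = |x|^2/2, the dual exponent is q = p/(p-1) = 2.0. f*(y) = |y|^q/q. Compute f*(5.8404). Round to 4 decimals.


The conjugate exponent q satisfies 1/p + 1/q = 1.
p = 2, so q = 2/(2 - 1) = 2.0
|y|^q = 5.8404^2.0 = 34.1103
f*(5.8404) = 34.1103 / 2.0 = 17.0551


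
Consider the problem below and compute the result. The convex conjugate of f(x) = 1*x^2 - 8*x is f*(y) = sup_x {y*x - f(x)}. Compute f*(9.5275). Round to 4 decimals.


f*(y) = sup_x {y*x - a*x^2 - b*x} = sup_x {(y-b)*x - a*x^2}
FOC: (y - b) - 2a*x = 0 => x* = (y - b)/(2a)
x* = (9.5275 + 8)/(2*1) = 8.7638
f*(9.5275) = (y-b)^2/(4a) = (9.5275 + 8)^2/(4*1)
= 307.2133/4 = 76.8033


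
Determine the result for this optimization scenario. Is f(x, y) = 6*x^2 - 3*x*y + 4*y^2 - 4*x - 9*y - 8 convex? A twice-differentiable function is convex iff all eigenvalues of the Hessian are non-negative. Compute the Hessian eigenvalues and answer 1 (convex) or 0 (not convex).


The Hessian of f(x,y) = 6*x^2 - 3*x*y + 4*y^2 - 4*x - 9*y - 8 is:
H = [[12, -3], [-3, 8]]
Trace = 12 + 8 = 20
Determinant = 12*8 - (-3)^2 = 87
Discriminant = (20)^2 - 4*87 = 52.0
Eigenvalues: lambda_1 = 6.3944, lambda_2 = 13.6056
The function is convex.

1


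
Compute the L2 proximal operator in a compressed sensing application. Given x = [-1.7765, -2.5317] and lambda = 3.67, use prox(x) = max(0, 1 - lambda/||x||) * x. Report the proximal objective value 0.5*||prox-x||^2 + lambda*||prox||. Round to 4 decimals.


Step 1: Compute ||x||.
||x|| = 3.0928
Step 2: Compute scaling factor.
scale = max(0, 1 - 3.67/3.0928) = 0.0
Step 3: prox(x) = [-0.0, -0.0]
||prox(x)|| = 0.0
Step 4: Proximal objective.
0.5*||prox-x||^2 = 4.7827
lambda*||prox|| = 0.0
Total = 4.7827


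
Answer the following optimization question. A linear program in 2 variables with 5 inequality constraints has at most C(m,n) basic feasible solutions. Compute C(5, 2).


Each vertex corresponds to some choice of n active constraints out of m, so the number of vertices is at most C(m, n) = m! / (n!(m-n)!).
m = 5, n = 2
Numerator: 5 * 4
Denominator: 2! = 2
C(5, 2) = 10


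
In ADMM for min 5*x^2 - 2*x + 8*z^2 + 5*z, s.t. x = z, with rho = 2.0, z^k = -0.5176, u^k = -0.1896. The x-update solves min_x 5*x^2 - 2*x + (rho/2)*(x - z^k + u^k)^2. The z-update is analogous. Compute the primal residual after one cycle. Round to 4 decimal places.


ADMM iteration with rho = 2.0, z^k = -0.5176, u^k = -0.1896
Step 1: x-update.
Minimize 5*x^2 - 2*x + (2.0/2)*(x + 0.5176 - 0.1896)^2
FOC: (2*5 + 2.0)*x = 2 + 2.0*(-0.5176 + 0.1896)
x^{k+1} = 0.112
Step 2: z-update.
Minimize 8*z^2 + 5*z + (2.0/2)*(0.112 - z - 0.1896)^2
FOC: (2*8 + 2.0)*z = -5 + 2.0*(0.112 - 0.1896)
z^{k+1} = -0.2864
Step 3: u-update.
u^{k+1} = -0.1896 + 0.112 + 0.2864 = 0.2088
Step 4: Primal residual = |0.112 + 0.2864| = 0.3984


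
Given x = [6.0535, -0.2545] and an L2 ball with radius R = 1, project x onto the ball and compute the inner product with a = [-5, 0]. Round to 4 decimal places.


Step 1: Compute ||x|| (intermediates to 6 decimals).
||x|| = sqrt(6.0535^2 + (-0.2545)^2) = 6.058847
Step 2: Project.
Since ||x|| > R, scale = R/||x|| = 1/6.058847 = 0.165048, proj(x) = scale * x
proj(x) = [0.999118, -0.042005]
Step 3: Dot product.
a^T * proj(x) = -5*0.999118 + 0*(-0.042005) = -4.9956


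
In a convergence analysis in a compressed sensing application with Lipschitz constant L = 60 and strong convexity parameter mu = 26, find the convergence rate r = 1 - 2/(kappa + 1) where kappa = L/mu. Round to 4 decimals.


Step 1: Compute the condition number.
kappa = L/mu = 60/26 = 2.3077
Step 2: Compute the convergence rate.
r = 1 - 2/(kappa + 1) = 1 - 2*mu/(L + mu) = (L - mu)/(L + mu) = 34/86 = 0.3953


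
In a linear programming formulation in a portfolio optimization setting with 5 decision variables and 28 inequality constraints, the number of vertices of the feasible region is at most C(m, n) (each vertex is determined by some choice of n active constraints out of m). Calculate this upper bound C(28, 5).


Each vertex corresponds to some choice of n active constraints out of m, so the number of vertices is at most C(m, n) = m! / (n!(m-n)!).
m = 28, n = 5
Numerator: 28 * 27 * 26 * 25 * 24
Denominator: 5! = 120
C(28, 5) = 98280


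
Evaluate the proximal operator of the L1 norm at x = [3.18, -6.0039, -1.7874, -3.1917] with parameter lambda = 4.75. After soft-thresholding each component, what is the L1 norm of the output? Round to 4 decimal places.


Soft-thresholding with lambda = 4.75:
prox(3.18) = sign(3.18)*max(|3.18| - 4.75, 0) = 0.0
prox(-6.0039) = sign(-6.0039)*max(|-6.0039| - 4.75, 0) = -1.2539
prox(-1.7874) = sign(-1.7874)*max(|-1.7874| - 4.75, 0) = 0.0
prox(-3.1917) = sign(-3.1917)*max(|-3.1917| - 4.75, 0) = 0.0
prox(x) = [0.0, -1.2539, 0.0, 0.0]
||prox(x)||_1 = 0.0 + 1.2539 + 0.0 + 0.0 = 1.2539


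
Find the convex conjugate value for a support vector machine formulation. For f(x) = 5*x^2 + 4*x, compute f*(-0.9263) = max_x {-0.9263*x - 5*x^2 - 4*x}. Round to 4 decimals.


f*(y) = sup_x {y*x - a*x^2 - b*x} = sup_x {(y-b)*x - a*x^2}
FOC: (y - b) - 2a*x = 0 => x* = (y - b)/(2a)
x* = (-0.9263 - 4)/(2*5) = -0.4926
f*(-0.9263) = (y-b)^2/(4a) = (-0.9263 - 4)^2/(4*5)
= 24.2684/20 = 1.2134


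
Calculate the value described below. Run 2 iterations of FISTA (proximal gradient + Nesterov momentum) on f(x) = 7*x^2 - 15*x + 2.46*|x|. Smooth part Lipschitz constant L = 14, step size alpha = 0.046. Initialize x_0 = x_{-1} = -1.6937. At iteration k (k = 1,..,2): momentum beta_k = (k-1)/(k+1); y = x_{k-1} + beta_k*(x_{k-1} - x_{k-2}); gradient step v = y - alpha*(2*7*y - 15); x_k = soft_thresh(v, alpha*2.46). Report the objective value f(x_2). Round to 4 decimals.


FISTA on f(x) = 7*x^2 - 15*x + 2.46*|x|
L = 14, alpha = 0.046
Iteration 1: beta = 0.0, y = -1.6937 + 0.0*(-1.6937 + 1.6937) = -1.6937
  grad(y) = -38.7118, v = y - alpha*grad = 0.087
  prox(v) = soft_thresh(0.087, 0.1132) = 0.0
Iteration 2: beta = 0.3333, y = 0.0 + 0.3333*(0.0 + 1.6937) = 0.5646
  grad(y) = -7.0961, v = y - alpha*grad = 0.891
  prox(v) = soft_thresh(0.891, 0.1132) = 0.7778
f(x_2) = 7*0.7778^2 - 15*0.7778 + 2.46*|0.7778| = -5.5188


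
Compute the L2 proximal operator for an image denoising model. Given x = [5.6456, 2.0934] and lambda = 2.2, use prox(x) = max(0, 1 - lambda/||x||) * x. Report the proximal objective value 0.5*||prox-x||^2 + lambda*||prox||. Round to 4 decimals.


Step 1: Compute ||x||.
||x|| = 6.0212
Step 2: Compute scaling factor.
scale = max(0, 1 - 2.2/6.0212) = 0.6346
Step 3: prox(x) = [3.5828, 1.3285]
||prox(x)|| = 3.8212
Step 4: Proximal objective.
0.5*||prox-x||^2 = 2.42
lambda*||prox|| = 8.4066
Total = 10.8267


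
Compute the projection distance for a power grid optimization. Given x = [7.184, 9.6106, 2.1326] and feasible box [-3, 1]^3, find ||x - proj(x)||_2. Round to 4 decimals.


Project each component onto [-3, 1].
clip(7.184) = 1.0, clip(9.6106) = 1.0, clip(2.1326) = 1.0
Projection = [1.0, 1.0, 1.0]
Squared diffs: [38.2419, 74.1424, 1.2828]
Distance = sqrt(113.6671) = 10.6615


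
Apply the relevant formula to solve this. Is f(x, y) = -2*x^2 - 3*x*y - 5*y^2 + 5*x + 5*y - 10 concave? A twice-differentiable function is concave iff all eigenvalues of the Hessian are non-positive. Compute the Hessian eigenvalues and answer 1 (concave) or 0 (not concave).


The Hessian of f(x,y) = -2*x^2 - 3*x*y - 5*y^2 + 5*x + 5*y - 10 is:
H = [[-4, -3], [-3, -10]]
Trace = -4 - 10 = -14
Determinant = -4*-10 - (-3)^2 = 31
Discriminant = (-14)^2 - 4*31 = 72.0
Eigenvalues: lambda_1 = -11.2426, lambda_2 = -2.7574
The function is concave.

1


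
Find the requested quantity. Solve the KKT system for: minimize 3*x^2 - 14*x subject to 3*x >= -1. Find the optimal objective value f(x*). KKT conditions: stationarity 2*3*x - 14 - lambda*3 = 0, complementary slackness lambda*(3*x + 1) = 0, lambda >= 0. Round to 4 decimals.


Step 1: Try lambda = 0 (constraint inactive).
Stationarity: 2*3*x - 14 = 0
x* = 14/(2*3) = 7/3 = 2.3333 (rounded; the exact value 7/3 is used below)
Check constraint: 3*2.3333 = 6.9999 >= -1 -- satisfied.
Step 2: Compute optimal value.
f(x*) = 3*(7/3)^2 - 14*(7/3) = -16.3333


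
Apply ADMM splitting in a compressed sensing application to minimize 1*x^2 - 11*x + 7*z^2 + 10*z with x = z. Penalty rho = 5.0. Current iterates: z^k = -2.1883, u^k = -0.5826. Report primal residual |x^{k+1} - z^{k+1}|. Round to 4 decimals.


ADMM iteration with rho = 5.0, z^k = -2.1883, u^k = -0.5826
Step 1: x-update.
Minimize 1*x^2 - 11*x + (5.0/2)*(x + 2.1883 - 0.5826)^2
FOC: (2*1 + 5.0)*x = 11 + 5.0*(-2.1883 + 0.5826)
x^{k+1} = 0.4245
Step 2: z-update.
Minimize 7*z^2 + 10*z + (5.0/2)*(0.4245 - z - 0.5826)^2
FOC: (2*7 + 5.0)*z = -10 + 5.0*(0.4245 - 0.5826)
z^{k+1} = -0.5679
Step 3: u-update.
u^{k+1} = -0.5826 + 0.4245 + 0.5679 = 0.4098
Step 4: Primal residual = |0.4245 + 0.5679| = 0.9924


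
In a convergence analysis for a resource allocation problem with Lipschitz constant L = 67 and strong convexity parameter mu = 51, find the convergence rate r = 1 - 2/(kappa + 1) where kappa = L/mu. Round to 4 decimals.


Step 1: Compute the condition number.
kappa = L/mu = 67/51 = 1.3137
Step 2: Compute the convergence rate.
r = 1 - 2/(kappa + 1) = 1 - 2*mu/(L + mu) = (L - mu)/(L + mu) = 16/118 = 0.1356


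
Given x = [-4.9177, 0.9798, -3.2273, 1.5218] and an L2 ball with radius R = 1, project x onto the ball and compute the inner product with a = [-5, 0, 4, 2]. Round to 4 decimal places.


Step 1: Compute ||x|| (intermediates to 6 decimals).
||x|| = sqrt((-4.9177)^2 + 0.9798^2 + (-3.2273)^2 + 1.5218^2) = 6.154277
Step 2: Project.
Since ||x|| > R, scale = R/||x|| = 1/6.154277 = 0.162489, proj(x) = scale * x
proj(x) = [-0.799072, 0.159207, -0.524401, 0.247276]
Step 3: Dot product.
a^T * proj(x) = -5*(-0.799072) + 0*0.159207 + 4*(-0.524401) + 2*0.247276 = 2.3923


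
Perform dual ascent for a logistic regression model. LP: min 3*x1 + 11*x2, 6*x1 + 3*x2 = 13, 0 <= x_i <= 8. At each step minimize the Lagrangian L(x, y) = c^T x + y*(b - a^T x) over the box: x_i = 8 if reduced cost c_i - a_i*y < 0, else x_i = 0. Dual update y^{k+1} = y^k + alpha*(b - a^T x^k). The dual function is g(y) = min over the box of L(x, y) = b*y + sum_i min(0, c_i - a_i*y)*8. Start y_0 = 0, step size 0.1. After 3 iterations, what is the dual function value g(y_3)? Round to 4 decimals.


Dual ascent for LP: min 3*x1 + 11*x2, 6*x1 + 3*x2 = 13, 0 <= x_i <= 8
Step 1: y^k = 0.0, reduced costs: (3.0, 11.0)
  x^k = (0.0, 0.0), subgradient = b - a^T x = 13.0
  y^{k+1} = 0.0 + 0.1*13.0 = 1.3
Step 2: y^k = 1.3, reduced costs: (-4.8, 7.1)
  x^k = (8.0, 0.0), subgradient = b - a^T x = -35.0
  y^{k+1} = 1.3 + 0.1*-35.0 = -2.2
Step 3: y^k = -2.2, reduced costs: (16.2, 17.6)
  x^k = (0.0, 0.0), subgradient = b - a^T x = 13.0
  y^{k+1} = -2.2 + 0.1*13.0 = -0.9
Dual objective at y_3 = -0.9: reduced costs (8.4, 13.7), box minimizer x = (0.0, 0.0)
g(y_3) = b*y + (c1 - a1*y)*x1 + (c2 - a2*y)*x2 = 13*(-0.9) + 8.4*0.0 + 13.7*0.0 = -11.7 + 0.0 + 0.0 = -11.7


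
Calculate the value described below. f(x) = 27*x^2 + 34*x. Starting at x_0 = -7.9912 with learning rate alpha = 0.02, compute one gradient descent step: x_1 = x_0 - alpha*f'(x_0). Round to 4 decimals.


We compute the gradient at x_0 and apply the update.
f'(x) = 54*x + 34
f'(-7.9912) = 54*-7.9912 + 34 = -397.5248
x_1 = -7.9912 - 0.02*-397.5248 = -0.0407


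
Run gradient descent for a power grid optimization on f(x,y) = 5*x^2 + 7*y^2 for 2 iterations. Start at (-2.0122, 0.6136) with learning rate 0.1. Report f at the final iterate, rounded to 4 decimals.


Gradient descent on f(x,y) = 5*x^2 + 7*y^2.
Starting point: (-2.0122, 0.6136), alpha = 0.1
Step 1: grad_x = 2*5*-2.0122 = -20.122, grad_y = 2*7*0.6136 = 8.5904
  x_1 = -2.0122 - 0.1*-20.122 = 0.0
  y_1 = 0.6136 - 0.1*8.5904 = -0.2454
Step 2: grad_x = 2*5*0.0 = 0.0, grad_y = 2*7*-0.2454 = -3.4362
  x_2 = 0.0 - 0.1*0.0 = 0.0
  y_2 = -0.2454 - 0.1*-3.4362 = 0.0982
f(0.0, 0.0982) = 5*0.0^2 + 7*0.0982^2 = 0.0675


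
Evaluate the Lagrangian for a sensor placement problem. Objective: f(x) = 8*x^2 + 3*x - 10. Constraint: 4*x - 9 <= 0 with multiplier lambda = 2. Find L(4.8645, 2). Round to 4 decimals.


Step 1: Evaluate f(x).
f(4.8645) = 8*4.8645^2 + 3*4.8645 - 10 = 193.9004
Step 2: Evaluate g(x).
g(4.8645) = 4*4.8645 - 9 = 10.458
Step 3: Compute Lagrangian.
L = 193.9004 + 2*10.458 = 214.8164


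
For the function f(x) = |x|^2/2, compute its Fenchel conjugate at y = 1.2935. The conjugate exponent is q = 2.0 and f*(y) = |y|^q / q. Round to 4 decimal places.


The conjugate exponent q satisfies 1/p + 1/q = 1.
p = 2, so q = 2/(2 - 1) = 2.0
|y|^q = 1.2935^2.0 = 1.6731
f*(1.2935) = 1.6731 / 2.0 = 0.8366


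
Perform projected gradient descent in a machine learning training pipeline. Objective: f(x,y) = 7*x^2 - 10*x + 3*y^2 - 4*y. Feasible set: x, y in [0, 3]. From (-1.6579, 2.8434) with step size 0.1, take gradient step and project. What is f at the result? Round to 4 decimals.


Step 1: Compute gradient at (-1.6579, 2.8434).
grad_x = 2*7*-1.6579 - 10 = -33.2106
grad_y = 2*3*2.8434 - 4 = 13.0604
Step 2: Gradient step.
x_raw = -1.6579 - 0.1*-33.2106 = 1.6632
y_raw = 2.8434 - 0.1*13.0604 = 1.5374
Step 3: Project onto [0, 3].
x_proj = clip(1.6632) = 1.6632
y_proj = clip(1.5374) = 1.5374
Step 4: Evaluate f.
f(1.6632, 1.5374) = 3.6721


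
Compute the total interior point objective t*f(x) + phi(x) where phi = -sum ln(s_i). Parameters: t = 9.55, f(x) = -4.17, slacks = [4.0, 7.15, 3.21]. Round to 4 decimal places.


Step 1: Compute log-barrier.
ln values: [1.3863, 1.9671, 1.1663]
phi = -(1.3863 + 1.9671 + 1.1663) = -4.5197
Step 2: Compute augmented objective.
t*f(x) = 9.55*-4.17 = -39.8235
Total = -39.8235 - 4.5197 = -44.3432


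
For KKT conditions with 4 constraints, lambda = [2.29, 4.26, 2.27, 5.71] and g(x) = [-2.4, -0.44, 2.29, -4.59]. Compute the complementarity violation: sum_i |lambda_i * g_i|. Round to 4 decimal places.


KKT complementary slackness check:
lambda_1 * g_1 = 2.29 * -2.4 = -5.496
lambda_2 * g_2 = 4.26 * -0.44 = -1.8744
lambda_3 * g_3 = 2.27 * 2.29 = 5.1983
lambda_4 * g_4 = 5.71 * -4.59 = -26.2089
Total violation = 5.496 + 1.8744 + 5.1983 + 26.2089 = 38.7776


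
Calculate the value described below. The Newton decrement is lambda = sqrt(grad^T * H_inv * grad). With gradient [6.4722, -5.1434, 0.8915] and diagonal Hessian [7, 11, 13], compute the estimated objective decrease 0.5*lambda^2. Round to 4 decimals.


Step 1: H is diagonal, so H^(-1) * g = [0.9246, -0.4676, 0.0686].
Step 2: g^T H^(-1) g = sum_i g_i^2 / H_ii
  = (6.4722)^2/7 + (-5.1434)^2/11 + (0.8915)^2/13
  = 5.9842 + 2.405 + 0.0611 = 8.4503
Step 3: Objective decrease = 0.5 * g^T H^(-1) g = 4.2251


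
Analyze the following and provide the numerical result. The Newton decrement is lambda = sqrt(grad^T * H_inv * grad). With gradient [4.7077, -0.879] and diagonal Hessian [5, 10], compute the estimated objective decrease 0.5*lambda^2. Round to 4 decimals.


Step 1: H is diagonal, so H^(-1) * g = [0.9415, -0.0879].
Step 2: g^T H^(-1) g = sum_i g_i^2 / H_ii
  = (4.7077)^2/5 + (-0.879)^2/10
  = 4.4325 + 0.0773 = 4.5098
Step 3: Objective decrease = 0.5 * g^T H^(-1) g = 2.2549


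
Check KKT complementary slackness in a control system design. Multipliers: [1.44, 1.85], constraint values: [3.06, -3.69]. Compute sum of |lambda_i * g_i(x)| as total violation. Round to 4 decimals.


KKT complementary slackness check:
lambda_1 * g_1 = 1.44 * 3.06 = 4.4064
lambda_2 * g_2 = 1.85 * -3.69 = -6.8265
Total violation = 4.4064 + 6.8265 = 11.2329


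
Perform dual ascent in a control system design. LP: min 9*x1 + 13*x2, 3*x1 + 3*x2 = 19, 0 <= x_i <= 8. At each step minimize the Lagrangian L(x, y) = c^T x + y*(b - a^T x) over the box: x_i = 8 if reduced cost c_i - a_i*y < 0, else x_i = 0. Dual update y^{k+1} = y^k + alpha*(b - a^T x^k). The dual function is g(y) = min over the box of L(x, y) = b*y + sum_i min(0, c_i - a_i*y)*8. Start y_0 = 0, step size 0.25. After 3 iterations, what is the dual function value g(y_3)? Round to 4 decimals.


Dual ascent for LP: min 9*x1 + 13*x2, 3*x1 + 3*x2 = 19, 0 <= x_i <= 8
Step 1: y^k = 0.0, reduced costs: (9.0, 13.0)
  x^k = (0.0, 0.0), subgradient = b - a^T x = 19.0
  y^{k+1} = 0.0 + 0.25*19.0 = 4.75
Step 2: y^k = 4.75, reduced costs: (-5.25, -1.25)
  x^k = (8.0, 8.0), subgradient = b - a^T x = -29.0
  y^{k+1} = 4.75 + 0.25*-29.0 = -2.5
Step 3: y^k = -2.5, reduced costs: (16.5, 20.5)
  x^k = (0.0, 0.0), subgradient = b - a^T x = 19.0
  y^{k+1} = -2.5 + 0.25*19.0 = 2.25
Dual objective at y_3 = 2.25: reduced costs (2.25, 6.25), box minimizer x = (0.0, 0.0)
g(y_3) = b*y + (c1 - a1*y)*x1 + (c2 - a2*y)*x2 = 19*2.25 + 2.25*0.0 + 6.25*0.0 = 42.75 + 0.0 + 0.0 = 42.75


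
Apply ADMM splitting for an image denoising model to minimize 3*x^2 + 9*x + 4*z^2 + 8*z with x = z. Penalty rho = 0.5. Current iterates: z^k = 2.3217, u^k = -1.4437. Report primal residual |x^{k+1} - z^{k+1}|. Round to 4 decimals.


ADMM iteration with rho = 0.5, z^k = 2.3217, u^k = -1.4437
Step 1: x-update.
Minimize 3*x^2 + 9*x + (0.5/2)*(x - 2.3217 - 1.4437)^2
FOC: (2*3 + 0.5)*x = -9 + 0.5*(2.3217 + 1.4437)
x^{k+1} = -1.095
Step 2: z-update.
Minimize 4*z^2 + 8*z + (0.5/2)*(-1.095 - z - 1.4437)^2
FOC: (2*4 + 0.5)*z = -8 + 0.5*(-1.095 - 1.4437)
z^{k+1} = -1.0905
Step 3: u-update.
u^{k+1} = -1.4437 - 1.095 + 1.0905 = -1.4482
Step 4: Primal residual = |-1.095 + 1.0905| = 0.0045


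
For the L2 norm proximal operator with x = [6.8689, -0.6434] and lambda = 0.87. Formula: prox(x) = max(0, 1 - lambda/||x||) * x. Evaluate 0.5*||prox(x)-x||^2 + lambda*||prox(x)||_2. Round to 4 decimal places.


Step 1: Compute ||x||.
||x|| = 6.899
Step 2: Compute scaling factor.
scale = max(0, 1 - 0.87/6.899) = 0.8739
Step 3: prox(x) = [6.0027, -0.5623]
||prox(x)|| = 6.029
Step 4: Proximal objective.
0.5*||prox-x||^2 = 0.3785
lambda*||prox|| = 5.2452
Total = 5.6237


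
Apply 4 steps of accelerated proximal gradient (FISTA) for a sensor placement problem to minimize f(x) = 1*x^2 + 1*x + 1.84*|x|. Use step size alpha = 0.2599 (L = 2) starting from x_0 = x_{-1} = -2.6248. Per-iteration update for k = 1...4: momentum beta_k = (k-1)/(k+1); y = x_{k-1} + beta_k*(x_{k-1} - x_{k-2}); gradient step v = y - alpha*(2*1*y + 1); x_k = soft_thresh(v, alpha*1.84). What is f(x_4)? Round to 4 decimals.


FISTA on f(x) = 1*x^2 + 1*x + 1.84*|x|
L = 2, alpha = 0.2599
Iteration 1: beta = 0.0, y = -2.6248 + 0.0*(-2.6248 + 2.6248) = -2.6248
  grad(y) = -4.2496, v = y - alpha*grad = -1.5203
  prox(v) = soft_thresh(-1.5203, 0.4782) = -1.0421
Iteration 2: beta = 0.3333, y = -1.0421 + 0.3333*(-1.0421 + 2.6248) = -0.5146
  grad(y) = -0.0291, v = y - alpha*grad = -0.507
  prox(v) = soft_thresh(-0.507, 0.4782) = -0.0288
Iteration 3: beta = 0.5, y = -0.0288 + 0.5*(-0.0288 + 1.0421) = 0.4779
  grad(y) = 1.9558, v = y - alpha*grad = -0.0304
  prox(v) = soft_thresh(-0.0304, 0.4782) = 0.0
Iteration 4: beta = 0.6, y = 0.0 + 0.6*(0.0 + 0.0288) = 0.0173
  grad(y) = 1.0345, v = y - alpha*grad = -0.2516
  prox(v) = soft_thresh(-0.2516, 0.4782) = 0.0
f(x_4) = 1*0.0^2 + 1*0.0 + 1.84*|0.0| = 0.0


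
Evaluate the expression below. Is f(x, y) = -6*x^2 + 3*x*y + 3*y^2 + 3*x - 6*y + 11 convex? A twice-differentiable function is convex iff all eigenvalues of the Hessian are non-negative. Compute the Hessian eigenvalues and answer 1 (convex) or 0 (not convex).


The Hessian of f(x,y) = -6*x^2 + 3*x*y + 3*y^2 + 3*x - 6*y + 11 is:
H = [[-12, 3], [3, 6]]
Trace = -12 + 6 = -6
Determinant = -12*6 - (3)^2 = -81
Discriminant = (-6)^2 - 4*-81 = 360.0
Eigenvalues: lambda_1 = -12.4868, lambda_2 = 6.4868
The function is not convex.

0


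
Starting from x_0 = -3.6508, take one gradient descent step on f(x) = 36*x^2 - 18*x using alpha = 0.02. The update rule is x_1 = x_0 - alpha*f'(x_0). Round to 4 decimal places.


We compute the gradient at x_0 and apply the update.
f'(x) = 72*x - 18
f'(-3.6508) = 72*-3.6508 - 18 = -280.8576
x_1 = -3.6508 - 0.02*-280.8576 = 1.9664


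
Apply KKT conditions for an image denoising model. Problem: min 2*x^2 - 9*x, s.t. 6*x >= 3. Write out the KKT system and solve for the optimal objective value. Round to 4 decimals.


Step 1: Try lambda = 0 (constraint inactive).
Stationarity: 2*2*x - 9 = 0
x* = 9/(2*2) = 2.25
Check constraint: 6*2.25 = 13.5 >= 3 -- satisfied.
Step 2: Compute optimal value.
f(x*) = 2*2.25^2 - 9*2.25 = -10.125


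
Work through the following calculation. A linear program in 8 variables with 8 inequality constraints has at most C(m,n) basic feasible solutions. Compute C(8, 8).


Each vertex corresponds to some choice of n active constraints out of m, so the number of vertices is at most C(m, n) = m! / (n!(m-n)!).
m = 8, n = 8
Numerator: 8 * 7 * 6 * 5 * 4 * 3 * 2 * 1
Denominator: 8! = 40320
C(8, 8) = 1


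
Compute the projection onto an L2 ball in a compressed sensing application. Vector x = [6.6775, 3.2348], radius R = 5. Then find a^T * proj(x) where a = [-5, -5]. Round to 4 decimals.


Step 1: Compute ||x|| (intermediates to 6 decimals).
||x|| = sqrt(6.6775^2 + 3.2348^2) = 7.419767
Step 2: Project.
Since ||x|| > R, scale = R/||x|| = 5/7.419767 = 0.673876, proj(x) = scale * x
proj(x) = [4.499807, 2.179854]
Step 3: Dot product.
a^T * proj(x) = -5*4.499807 - 5*2.179854 = -33.3983


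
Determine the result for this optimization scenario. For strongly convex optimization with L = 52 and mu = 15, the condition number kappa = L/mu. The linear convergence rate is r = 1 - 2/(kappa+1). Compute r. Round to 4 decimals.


Step 1: Compute the condition number.
kappa = L/mu = 52/15 = 3.4667
Step 2: Compute the convergence rate.
r = 1 - 2/(kappa + 1) = 1 - 2*mu/(L + mu) = (L - mu)/(L + mu) = 37/67 = 0.5522


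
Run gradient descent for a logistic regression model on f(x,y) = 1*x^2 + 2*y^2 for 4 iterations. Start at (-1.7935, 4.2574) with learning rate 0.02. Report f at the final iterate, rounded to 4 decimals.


Gradient descent on f(x,y) = 1*x^2 + 2*y^2.
Starting point: (-1.7935, 4.2574), alpha = 0.02
Step 1: grad_x = 2*1*-1.7935 = -3.587, grad_y = 2*2*4.2574 = 17.0296
  x_1 = -1.7935 - 0.02*-3.587 = -1.7218
  y_1 = 4.2574 - 0.02*17.0296 = 3.9168
Step 2: grad_x = 2*1*-1.7218 = -3.4435, grad_y = 2*2*3.9168 = 15.6672
  x_2 = -1.7218 - 0.02*-3.4435 = -1.6529
  y_2 = 3.9168 - 0.02*15.6672 = 3.6035
Step 3: grad_x = 2*1*-1.6529 = -3.3058, grad_y = 2*2*3.6035 = 14.4139
  x_3 = -1.6529 - 0.02*-3.3058 = -1.5868
  y_3 = 3.6035 - 0.02*14.4139 = 3.3152
Step 4: grad_x = 2*1*-1.5868 = -3.1735, grad_y = 2*2*3.3152 = 13.2607
  x_4 = -1.5868 - 0.02*-3.1735 = -1.5233
  y_4 = 3.3152 - 0.02*13.2607 = 3.05
f(-1.5233, 3.05) = 1*(-1.5233)^2 + 2*3.05^2 = 20.9251


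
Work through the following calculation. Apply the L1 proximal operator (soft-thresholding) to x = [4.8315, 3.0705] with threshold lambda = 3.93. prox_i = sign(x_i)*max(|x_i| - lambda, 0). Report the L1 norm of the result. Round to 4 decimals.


Soft-thresholding with lambda = 3.93:
prox(4.8315) = sign(4.8315)*max(|4.8315| - 3.93, 0) = 0.9015
prox(3.0705) = sign(3.0705)*max(|3.0705| - 3.93, 0) = 0.0
prox(x) = [0.9015, 0.0]
||prox(x)||_1 = 0.9015 + 0.0 = 0.9015


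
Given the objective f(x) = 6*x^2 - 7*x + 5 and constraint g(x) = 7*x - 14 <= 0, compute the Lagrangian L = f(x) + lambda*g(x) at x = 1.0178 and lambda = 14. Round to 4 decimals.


Step 1: Evaluate f(x).
f(1.0178) = 6*1.0178^2 - 7*1.0178 + 5 = 4.0909
Step 2: Evaluate g(x).
g(1.0178) = 7*1.0178 - 14 = -6.8754
Step 3: Compute Lagrangian.
L = 4.0909 + 14*-6.8754 = -92.1647


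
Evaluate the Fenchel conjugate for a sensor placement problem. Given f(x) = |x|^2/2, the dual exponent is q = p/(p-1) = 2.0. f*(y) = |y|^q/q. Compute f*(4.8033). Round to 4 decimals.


The conjugate exponent q satisfies 1/p + 1/q = 1.
p = 2, so q = 2/(2 - 1) = 2.0
|y|^q = 4.8033^2.0 = 23.0717
f*(4.8033) = 23.0717 / 2.0 = 11.5358


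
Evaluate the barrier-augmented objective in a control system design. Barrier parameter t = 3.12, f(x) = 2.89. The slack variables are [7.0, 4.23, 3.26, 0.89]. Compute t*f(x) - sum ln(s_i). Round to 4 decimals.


Step 1: Compute log-barrier.
ln values: [1.9459, 1.4422, 1.1817, -0.1165]
phi = -(1.9459 + 1.4422 + 1.1817 - 0.1165) = -4.4533
Step 2: Compute augmented objective.
t*f(x) = 3.12*2.89 = 9.0168
Total = 9.0168 - 4.4533 = 4.5635


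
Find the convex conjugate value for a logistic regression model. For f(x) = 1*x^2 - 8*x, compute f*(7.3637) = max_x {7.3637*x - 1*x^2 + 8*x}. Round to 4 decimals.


f*(y) = sup_x {y*x - a*x^2 - b*x} = sup_x {(y-b)*x - a*x^2}
FOC: (y - b) - 2a*x = 0 => x* = (y - b)/(2a)
x* = (7.3637 + 8)/(2*1) = 7.6819
f*(7.3637) = (y-b)^2/(4a) = (7.3637 + 8)^2/(4*1)
= 236.0433/4 = 59.0108


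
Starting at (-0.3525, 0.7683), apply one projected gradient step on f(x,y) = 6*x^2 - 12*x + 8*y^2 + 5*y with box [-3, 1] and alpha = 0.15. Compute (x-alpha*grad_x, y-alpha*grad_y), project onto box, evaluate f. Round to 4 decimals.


Step 1: Compute gradient at (-0.3525, 0.7683).
grad_x = 2*6*-0.3525 - 12 = -16.23
grad_y = 2*8*0.7683 + 5 = 17.2928
Step 2: Gradient step.
x_raw = -0.3525 - 0.15*-16.23 = 2.082
y_raw = 0.7683 - 0.15*17.2928 = -1.8256
Step 3: Project onto [-3, 1].
x_proj = clip(2.082) = 1.0
y_proj = clip(-1.8256) = -1.8256
Step 4: Evaluate f.
f(1.0, -1.8256) = 11.535


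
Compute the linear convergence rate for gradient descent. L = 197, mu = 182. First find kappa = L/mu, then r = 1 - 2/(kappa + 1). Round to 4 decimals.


Step 1: Compute the condition number.
kappa = L/mu = 197/182 = 1.0824
Step 2: Compute the convergence rate.
r = 1 - 2/(kappa + 1) = 1 - 2*mu/(L + mu) = (L - mu)/(L + mu) = 15/379 = 0.0396


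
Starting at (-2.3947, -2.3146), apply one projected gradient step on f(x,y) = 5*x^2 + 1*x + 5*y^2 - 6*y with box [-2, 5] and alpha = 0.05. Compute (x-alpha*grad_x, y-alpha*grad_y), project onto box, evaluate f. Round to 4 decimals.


Step 1: Compute gradient at (-2.3947, -2.3146).
grad_x = 2*5*-2.3947 + 1 = -22.947
grad_y = 2*5*-2.3146 - 6 = -29.146
Step 2: Gradient step.
x_raw = -2.3947 - 0.05*-22.947 = -1.2474
y_raw = -2.3146 - 0.05*-29.146 = -0.8573
Step 3: Project onto [-2, 5].
x_proj = clip(-1.2474) = -1.2474
y_proj = clip(-0.8573) = -0.8573
Step 4: Evaluate f.
f(-1.2474, -0.8573) = 15.3507


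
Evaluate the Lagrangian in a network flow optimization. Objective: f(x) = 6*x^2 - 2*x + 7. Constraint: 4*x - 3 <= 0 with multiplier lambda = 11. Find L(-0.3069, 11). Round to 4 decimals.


Step 1: Evaluate f(x).
f(-0.3069) = 6*(-0.3069)^2 - 2*(-0.3069) + 7 = 8.1789
Step 2: Evaluate g(x).
g(-0.3069) = 4*-0.3069 - 3 = -4.2276
Step 3: Compute Lagrangian.
L = 8.1789 + 11*-4.2276 = -38.3247


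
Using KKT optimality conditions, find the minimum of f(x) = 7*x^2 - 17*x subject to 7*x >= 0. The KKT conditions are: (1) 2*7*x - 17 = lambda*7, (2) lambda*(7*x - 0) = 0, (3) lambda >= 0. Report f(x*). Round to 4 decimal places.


Step 1: Try lambda = 0 (constraint inactive).
Stationarity: 2*7*x - 17 = 0
x* = 17/(2*7) = 17/14 = 1.2143 (rounded; the exact value 17/14 is used below)
Check constraint: 7*1.2143 = 8.5001 >= 0 -- satisfied.
Step 2: Compute optimal value.
f(x*) = 7*(17/14)^2 - 17*(17/14) = -10.3214


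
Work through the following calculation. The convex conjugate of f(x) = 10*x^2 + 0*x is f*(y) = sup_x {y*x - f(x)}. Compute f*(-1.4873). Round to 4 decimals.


f*(y) = sup_x {y*x - a*x^2 - b*x} = sup_x {(y-b)*x - a*x^2}
FOC: (y - b) - 2a*x = 0 => x* = (y - b)/(2a)
x* = (-1.4873 - 0)/(2*10) = -0.0744
f*(-1.4873) = (y-b)^2/(4a) = (-1.4873 - 0)^2/(4*10)
= 2.2121/40 = 0.0553


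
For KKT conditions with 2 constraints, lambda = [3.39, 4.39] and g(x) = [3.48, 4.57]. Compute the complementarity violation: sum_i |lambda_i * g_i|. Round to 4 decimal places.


KKT complementary slackness check:
lambda_1 * g_1 = 3.39 * 3.48 = 11.7972
lambda_2 * g_2 = 4.39 * 4.57 = 20.0623
Total violation = 11.7972 + 20.0623 = 31.8595


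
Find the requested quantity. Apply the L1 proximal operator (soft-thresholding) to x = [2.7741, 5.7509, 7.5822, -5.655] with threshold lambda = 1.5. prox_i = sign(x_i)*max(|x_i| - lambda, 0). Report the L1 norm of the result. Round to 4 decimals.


Soft-thresholding with lambda = 1.5:
prox(2.7741) = sign(2.7741)*max(|2.7741| - 1.5, 0) = 1.2741
prox(5.7509) = sign(5.7509)*max(|5.7509| - 1.5, 0) = 4.2509
prox(7.5822) = sign(7.5822)*max(|7.5822| - 1.5, 0) = 6.0822
prox(-5.655) = sign(-5.655)*max(|-5.655| - 1.5, 0) = -4.155
prox(x) = [1.2741, 4.2509, 6.0822, -4.155]
||prox(x)||_1 = 1.2741 + 4.2509 + 6.0822 + 4.155 = 15.7622


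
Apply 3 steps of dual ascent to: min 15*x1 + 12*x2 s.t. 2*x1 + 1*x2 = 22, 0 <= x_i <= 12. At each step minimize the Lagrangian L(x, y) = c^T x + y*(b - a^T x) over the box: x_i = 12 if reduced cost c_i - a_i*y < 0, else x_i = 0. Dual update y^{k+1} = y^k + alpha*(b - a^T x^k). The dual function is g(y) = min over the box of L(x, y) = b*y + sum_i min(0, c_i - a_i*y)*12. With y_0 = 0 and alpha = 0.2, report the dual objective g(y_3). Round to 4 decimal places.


Dual ascent for LP: min 15*x1 + 12*x2, 2*x1 + 1*x2 = 22, 0 <= x_i <= 12
Step 1: y^k = 0.0, reduced costs: (15.0, 12.0)
  x^k = (0.0, 0.0), subgradient = b - a^T x = 22.0
  y^{k+1} = 0.0 + 0.2*22.0 = 4.4
Step 2: y^k = 4.4, reduced costs: (6.2, 7.6)
  x^k = (0.0, 0.0), subgradient = b - a^T x = 22.0
  y^{k+1} = 4.4 + 0.2*22.0 = 8.8
Step 3: y^k = 8.8, reduced costs: (-2.6, 3.2)
  x^k = (12.0, 0.0), subgradient = b - a^T x = -2.0
  y^{k+1} = 8.8 + 0.2*-2.0 = 8.4
Dual objective at y_3 = 8.4: reduced costs (-1.8, 3.6), box minimizer x = (12.0, 0.0)
g(y_3) = b*y + (c1 - a1*y)*x1 + (c2 - a2*y)*x2 = 22*8.4 + (-1.8)*12.0 + 3.6*0.0 = 184.8 - 21.6 + 0.0 = 163.2


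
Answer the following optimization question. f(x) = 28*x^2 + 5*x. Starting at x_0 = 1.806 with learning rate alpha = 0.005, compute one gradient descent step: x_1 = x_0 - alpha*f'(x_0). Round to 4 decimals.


We compute the gradient at x_0 and apply the update.
f'(x) = 56*x + 5
f'(1.806) = 56*1.806 + 5 = 106.136
x_1 = 1.806 - 0.005*106.136 = 1.2753
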